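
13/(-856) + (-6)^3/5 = -184961/4280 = -43.22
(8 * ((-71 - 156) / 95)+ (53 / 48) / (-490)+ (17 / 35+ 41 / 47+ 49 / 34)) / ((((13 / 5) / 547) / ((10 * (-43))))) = 1476287.58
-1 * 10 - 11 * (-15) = 155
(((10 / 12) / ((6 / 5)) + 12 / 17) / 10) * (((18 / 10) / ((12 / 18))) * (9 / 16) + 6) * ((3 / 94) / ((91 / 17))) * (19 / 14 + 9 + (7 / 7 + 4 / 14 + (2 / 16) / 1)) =226469963 / 3065753600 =0.07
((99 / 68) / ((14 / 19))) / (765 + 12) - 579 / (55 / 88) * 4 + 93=-4453754649 / 1232840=-3612.60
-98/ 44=-2.23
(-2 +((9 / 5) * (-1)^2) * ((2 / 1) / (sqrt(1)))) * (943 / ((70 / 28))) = 15088 / 25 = 603.52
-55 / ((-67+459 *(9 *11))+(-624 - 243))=-55 / 44507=-0.00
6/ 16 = 3/ 8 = 0.38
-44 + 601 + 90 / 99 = 6137 / 11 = 557.91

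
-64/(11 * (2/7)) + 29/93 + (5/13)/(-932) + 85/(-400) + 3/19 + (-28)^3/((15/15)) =-103488048361781/4709973840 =-21972.11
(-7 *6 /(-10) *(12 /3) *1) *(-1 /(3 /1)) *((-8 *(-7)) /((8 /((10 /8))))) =-49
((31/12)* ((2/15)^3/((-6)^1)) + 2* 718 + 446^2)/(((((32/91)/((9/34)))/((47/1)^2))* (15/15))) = 1223339713916411/3672000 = 333153516.86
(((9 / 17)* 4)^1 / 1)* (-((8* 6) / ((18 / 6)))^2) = -9216 / 17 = -542.12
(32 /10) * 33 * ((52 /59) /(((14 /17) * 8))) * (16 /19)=466752 /39235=11.90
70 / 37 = 1.89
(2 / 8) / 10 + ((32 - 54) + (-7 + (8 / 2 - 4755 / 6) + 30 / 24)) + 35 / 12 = -97597 / 120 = -813.31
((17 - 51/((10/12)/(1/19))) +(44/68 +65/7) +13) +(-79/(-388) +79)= 508444043/4386340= 115.92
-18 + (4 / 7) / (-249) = -31378 / 1743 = -18.00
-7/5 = -1.40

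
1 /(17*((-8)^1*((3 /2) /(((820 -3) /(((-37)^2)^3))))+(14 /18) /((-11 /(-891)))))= -817 /523407312429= -0.00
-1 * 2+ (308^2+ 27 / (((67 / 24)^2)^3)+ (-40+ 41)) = 8581158667478199 / 90458382169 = 94863.06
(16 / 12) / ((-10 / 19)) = -38 / 15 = -2.53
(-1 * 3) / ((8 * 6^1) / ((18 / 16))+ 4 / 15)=-45 / 644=-0.07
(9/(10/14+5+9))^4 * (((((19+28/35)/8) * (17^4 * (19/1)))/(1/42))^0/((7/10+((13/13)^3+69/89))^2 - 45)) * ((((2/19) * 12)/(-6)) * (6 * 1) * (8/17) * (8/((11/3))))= 57498257240524800/12313230359367199163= 0.00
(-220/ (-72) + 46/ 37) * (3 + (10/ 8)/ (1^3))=48671/ 2664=18.27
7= 7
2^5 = 32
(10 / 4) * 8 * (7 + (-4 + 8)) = 220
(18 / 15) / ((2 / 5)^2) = 15 / 2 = 7.50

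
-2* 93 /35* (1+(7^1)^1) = -1488 /35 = -42.51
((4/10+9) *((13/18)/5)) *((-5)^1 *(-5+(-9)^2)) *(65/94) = -3211/9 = -356.78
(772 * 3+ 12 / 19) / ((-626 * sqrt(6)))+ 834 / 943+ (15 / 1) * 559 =7907889 / 943 - 3668 * sqrt(6) / 5947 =8384.37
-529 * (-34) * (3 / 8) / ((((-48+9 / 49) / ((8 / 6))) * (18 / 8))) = -1762628 / 21087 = -83.59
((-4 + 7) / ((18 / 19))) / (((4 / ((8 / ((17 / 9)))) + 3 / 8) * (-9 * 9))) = -4 / 135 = -0.03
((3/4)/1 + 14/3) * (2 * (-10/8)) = -325/24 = -13.54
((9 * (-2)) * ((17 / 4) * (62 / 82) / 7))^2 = 22496049 / 329476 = 68.28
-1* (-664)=664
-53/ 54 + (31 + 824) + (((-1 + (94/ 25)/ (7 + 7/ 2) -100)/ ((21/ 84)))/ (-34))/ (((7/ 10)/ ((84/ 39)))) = 371932051/ 417690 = 890.45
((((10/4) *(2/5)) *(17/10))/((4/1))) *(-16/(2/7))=-119/5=-23.80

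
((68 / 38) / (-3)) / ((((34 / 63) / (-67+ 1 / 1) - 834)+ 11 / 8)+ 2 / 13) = 2450448 / 3419911669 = 0.00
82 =82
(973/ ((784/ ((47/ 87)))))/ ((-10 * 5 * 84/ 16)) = -6533/ 2557800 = -0.00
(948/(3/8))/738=1264/369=3.43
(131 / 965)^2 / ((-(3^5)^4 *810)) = -17161 / 2630054451095192250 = -0.00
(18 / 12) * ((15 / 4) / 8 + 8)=12.70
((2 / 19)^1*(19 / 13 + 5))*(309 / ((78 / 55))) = 475860 / 3211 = 148.20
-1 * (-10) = 10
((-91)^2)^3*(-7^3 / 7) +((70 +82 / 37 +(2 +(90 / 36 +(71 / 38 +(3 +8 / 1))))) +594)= -19561392124575767 / 703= -27825593349325.42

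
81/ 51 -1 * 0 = 27/ 17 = 1.59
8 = 8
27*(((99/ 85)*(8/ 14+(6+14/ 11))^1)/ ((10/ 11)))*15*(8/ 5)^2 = 154991232/ 14875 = 10419.58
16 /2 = 8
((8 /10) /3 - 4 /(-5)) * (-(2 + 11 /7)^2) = -2000 /147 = -13.61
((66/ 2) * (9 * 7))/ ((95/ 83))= 172557/ 95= 1816.39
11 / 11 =1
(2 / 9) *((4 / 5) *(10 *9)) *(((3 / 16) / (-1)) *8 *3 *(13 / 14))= -468 / 7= -66.86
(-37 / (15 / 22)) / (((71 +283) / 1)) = -407 / 2655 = -0.15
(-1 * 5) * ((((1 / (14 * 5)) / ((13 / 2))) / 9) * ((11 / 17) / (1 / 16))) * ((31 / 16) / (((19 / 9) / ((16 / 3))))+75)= -89056 / 88179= -1.01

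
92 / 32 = 23 / 8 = 2.88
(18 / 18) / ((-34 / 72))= -2.12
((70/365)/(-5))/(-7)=2/365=0.01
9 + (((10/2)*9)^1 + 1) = 55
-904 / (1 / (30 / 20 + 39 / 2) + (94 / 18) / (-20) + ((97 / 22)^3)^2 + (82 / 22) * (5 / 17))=-0.12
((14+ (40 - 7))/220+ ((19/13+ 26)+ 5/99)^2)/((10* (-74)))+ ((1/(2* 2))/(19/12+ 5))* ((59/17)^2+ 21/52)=-308052436713383/559685097457200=-0.55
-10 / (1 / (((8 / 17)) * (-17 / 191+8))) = -120880 / 3247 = -37.23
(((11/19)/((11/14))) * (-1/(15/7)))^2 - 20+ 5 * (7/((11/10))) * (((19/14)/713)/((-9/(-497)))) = -3511684151/212349225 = -16.54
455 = 455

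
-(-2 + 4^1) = -2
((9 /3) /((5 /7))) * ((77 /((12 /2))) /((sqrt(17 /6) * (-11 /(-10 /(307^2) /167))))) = 49 * sqrt(102) /267572911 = 0.00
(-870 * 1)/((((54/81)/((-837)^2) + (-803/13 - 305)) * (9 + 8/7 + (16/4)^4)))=0.01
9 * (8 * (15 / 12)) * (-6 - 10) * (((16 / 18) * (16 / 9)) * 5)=-102400 / 9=-11377.78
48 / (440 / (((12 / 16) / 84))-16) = 3 / 3079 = 0.00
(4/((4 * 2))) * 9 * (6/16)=27/16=1.69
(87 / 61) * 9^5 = 5137263 / 61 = 84217.43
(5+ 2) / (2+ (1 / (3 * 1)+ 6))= 0.84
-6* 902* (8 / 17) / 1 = -43296 / 17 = -2546.82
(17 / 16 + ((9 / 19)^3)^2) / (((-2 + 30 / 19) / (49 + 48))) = -78403454201 / 316940672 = -247.38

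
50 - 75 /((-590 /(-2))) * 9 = 2815 /59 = 47.71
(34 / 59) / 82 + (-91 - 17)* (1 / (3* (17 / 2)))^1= -173879 / 41123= -4.23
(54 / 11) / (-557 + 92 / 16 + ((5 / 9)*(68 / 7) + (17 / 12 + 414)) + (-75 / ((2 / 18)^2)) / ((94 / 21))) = -159894 / 48453185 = -0.00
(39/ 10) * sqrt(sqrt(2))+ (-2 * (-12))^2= 39 * 2^(1/ 4)/ 10+ 576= 580.64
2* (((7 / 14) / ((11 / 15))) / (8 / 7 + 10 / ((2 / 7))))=105 / 2783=0.04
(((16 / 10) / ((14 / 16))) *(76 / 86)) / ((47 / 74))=2.54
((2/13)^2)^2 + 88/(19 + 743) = 1262780/10881741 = 0.12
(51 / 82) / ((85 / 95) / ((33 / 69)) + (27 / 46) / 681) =55650639 / 167472823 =0.33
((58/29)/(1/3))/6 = 1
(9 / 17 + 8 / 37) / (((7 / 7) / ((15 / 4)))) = 7035 / 2516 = 2.80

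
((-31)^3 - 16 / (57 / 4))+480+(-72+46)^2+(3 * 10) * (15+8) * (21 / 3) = -1356949 / 57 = -23806.12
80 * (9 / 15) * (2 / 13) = 7.38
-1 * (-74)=74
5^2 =25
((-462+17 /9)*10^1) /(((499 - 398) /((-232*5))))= 475600 /9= 52844.44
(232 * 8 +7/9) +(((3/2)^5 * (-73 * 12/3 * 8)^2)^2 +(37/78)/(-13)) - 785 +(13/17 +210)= 88799817947698580539/51714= 1717133038397698.51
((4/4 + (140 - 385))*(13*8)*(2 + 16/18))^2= 435304370176/81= 5374128026.86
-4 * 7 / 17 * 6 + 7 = -49 / 17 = -2.88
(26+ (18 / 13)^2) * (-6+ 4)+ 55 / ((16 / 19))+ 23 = 32.48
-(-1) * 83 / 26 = 83 / 26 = 3.19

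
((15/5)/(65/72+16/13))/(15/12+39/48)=14976/21967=0.68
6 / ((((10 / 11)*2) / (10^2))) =330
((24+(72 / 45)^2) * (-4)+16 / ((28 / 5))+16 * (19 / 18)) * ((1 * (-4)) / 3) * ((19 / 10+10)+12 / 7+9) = 431297848 / 165375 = 2608.00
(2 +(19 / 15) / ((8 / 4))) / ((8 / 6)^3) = 711 / 640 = 1.11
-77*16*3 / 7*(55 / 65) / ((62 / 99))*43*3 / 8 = -4635873 / 403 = -11503.41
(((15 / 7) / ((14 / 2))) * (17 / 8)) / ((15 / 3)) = 51 / 392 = 0.13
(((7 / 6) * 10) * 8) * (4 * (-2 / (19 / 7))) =-15680 / 57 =-275.09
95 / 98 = 0.97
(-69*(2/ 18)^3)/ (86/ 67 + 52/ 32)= -0.03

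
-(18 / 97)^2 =-324 / 9409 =-0.03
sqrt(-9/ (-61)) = 3*sqrt(61)/ 61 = 0.38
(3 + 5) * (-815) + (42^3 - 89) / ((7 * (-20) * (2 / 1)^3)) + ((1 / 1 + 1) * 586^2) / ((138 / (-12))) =-1708071257 / 25760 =-66307.11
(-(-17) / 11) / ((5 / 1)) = 17 / 55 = 0.31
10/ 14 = 5/ 7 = 0.71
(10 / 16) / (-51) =-5 / 408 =-0.01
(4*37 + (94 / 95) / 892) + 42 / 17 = 108383259 / 720290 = 150.47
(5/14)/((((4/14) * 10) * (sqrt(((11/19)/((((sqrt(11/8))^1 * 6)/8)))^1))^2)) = 57 * sqrt(22)/1408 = 0.19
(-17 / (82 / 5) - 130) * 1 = -10745 / 82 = -131.04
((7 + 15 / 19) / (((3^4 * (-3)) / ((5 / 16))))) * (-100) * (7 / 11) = 32375 / 50787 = 0.64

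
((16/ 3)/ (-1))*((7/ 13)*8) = -896/ 39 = -22.97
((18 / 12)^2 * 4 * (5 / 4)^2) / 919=0.02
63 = 63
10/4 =5/2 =2.50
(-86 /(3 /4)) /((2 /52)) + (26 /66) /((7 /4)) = -688636 /231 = -2981.11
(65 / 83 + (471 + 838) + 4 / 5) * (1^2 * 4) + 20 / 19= 5243.39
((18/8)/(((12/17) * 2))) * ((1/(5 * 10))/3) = 17/1600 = 0.01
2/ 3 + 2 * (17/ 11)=124/ 33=3.76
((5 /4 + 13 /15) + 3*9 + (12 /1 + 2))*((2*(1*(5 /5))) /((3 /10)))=2587 /9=287.44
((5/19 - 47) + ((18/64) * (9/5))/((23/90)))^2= 97927062489/48888064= 2003.09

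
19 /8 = 2.38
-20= -20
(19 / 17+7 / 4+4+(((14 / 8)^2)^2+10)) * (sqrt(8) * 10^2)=7423.65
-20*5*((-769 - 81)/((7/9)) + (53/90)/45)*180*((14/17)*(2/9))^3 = 3886398261760/32234193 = 120567.57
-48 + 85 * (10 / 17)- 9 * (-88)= 794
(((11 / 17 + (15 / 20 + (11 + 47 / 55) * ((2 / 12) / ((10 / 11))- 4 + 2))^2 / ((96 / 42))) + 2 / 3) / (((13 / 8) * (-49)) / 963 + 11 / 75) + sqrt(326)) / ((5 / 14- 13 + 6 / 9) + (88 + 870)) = 42 * sqrt(326) / 39733 + 1266827857065057 / 402867365705200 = 3.16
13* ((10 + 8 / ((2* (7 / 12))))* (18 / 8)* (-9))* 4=-124254 / 7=-17750.57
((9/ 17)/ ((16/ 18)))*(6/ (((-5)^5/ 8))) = -486/ 53125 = -0.01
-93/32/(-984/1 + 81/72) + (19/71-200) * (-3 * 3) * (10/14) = 6690327587/5210548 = 1284.00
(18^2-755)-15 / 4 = -434.75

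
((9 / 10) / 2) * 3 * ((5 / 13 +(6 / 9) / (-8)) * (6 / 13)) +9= 62109 / 6760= 9.19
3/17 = 0.18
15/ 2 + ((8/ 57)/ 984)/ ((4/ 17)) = 210347/ 28044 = 7.50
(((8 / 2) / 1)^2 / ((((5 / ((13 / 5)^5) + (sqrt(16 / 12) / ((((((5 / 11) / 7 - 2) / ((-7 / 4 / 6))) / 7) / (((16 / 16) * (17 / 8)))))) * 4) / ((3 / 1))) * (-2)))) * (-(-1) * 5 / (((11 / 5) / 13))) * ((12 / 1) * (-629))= -13103265978580658400000000 / 6238648101314158221659 + 169239046096336467211833600 * sqrt(3) / 567149827392196201969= 514748.32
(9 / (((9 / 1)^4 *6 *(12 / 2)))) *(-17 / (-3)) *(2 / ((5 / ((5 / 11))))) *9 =17 / 48114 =0.00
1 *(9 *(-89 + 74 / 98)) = -794.20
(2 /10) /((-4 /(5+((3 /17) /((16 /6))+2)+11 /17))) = -1049 /2720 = -0.39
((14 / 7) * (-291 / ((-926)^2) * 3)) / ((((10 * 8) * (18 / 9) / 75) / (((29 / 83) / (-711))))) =0.00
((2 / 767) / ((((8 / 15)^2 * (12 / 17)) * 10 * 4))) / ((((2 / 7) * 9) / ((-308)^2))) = 11.98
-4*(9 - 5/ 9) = -304/ 9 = -33.78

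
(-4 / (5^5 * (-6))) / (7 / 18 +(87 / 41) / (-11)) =5412 / 4971875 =0.00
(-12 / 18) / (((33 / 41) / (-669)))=18286 / 33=554.12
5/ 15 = 1/ 3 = 0.33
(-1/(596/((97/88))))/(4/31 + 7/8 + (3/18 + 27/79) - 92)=712659/34868053220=0.00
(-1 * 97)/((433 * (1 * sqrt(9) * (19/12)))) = -388/8227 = -0.05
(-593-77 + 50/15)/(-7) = 2000/21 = 95.24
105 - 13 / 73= 7652 / 73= 104.82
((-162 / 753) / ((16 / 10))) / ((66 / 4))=-0.01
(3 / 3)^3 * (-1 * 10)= -10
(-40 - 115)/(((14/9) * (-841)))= 1395/11774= 0.12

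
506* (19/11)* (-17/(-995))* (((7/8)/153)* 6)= 3059/5970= 0.51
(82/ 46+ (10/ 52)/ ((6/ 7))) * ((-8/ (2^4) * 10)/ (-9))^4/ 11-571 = -147855691283/ 258949548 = -570.98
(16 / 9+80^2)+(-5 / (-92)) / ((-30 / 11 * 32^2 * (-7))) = 6401.78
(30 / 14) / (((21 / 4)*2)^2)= 20 / 1029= 0.02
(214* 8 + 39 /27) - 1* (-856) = 23125 /9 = 2569.44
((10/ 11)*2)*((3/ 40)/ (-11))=-3/ 242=-0.01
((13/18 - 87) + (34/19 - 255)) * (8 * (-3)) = 464420/57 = 8147.72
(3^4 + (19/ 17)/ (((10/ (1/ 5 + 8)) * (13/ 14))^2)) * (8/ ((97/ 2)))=13.50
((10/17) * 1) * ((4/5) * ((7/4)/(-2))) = -7/17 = -0.41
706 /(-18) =-353 /9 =-39.22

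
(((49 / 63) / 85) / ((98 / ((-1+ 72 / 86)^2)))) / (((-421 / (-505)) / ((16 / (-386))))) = -2828 / 22986229941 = -0.00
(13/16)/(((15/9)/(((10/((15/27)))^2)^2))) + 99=256374/5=51274.80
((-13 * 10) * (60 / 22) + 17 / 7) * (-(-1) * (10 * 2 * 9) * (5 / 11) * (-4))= 97606800 / 847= 115238.25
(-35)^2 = 1225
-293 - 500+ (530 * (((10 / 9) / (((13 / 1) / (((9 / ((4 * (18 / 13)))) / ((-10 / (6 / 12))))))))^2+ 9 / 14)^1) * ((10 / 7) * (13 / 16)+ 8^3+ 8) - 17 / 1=718439431615 / 4064256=176770.22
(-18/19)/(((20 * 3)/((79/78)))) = -79/4940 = -0.02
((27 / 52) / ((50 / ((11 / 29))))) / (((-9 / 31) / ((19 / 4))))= -19437 / 301600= -0.06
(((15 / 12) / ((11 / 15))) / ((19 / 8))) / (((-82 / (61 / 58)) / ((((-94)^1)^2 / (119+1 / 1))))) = -673745 / 994004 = -0.68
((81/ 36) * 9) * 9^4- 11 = 531397/ 4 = 132849.25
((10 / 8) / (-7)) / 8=-0.02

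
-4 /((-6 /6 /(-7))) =-28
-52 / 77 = -0.68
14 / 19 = 0.74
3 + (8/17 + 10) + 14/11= 2757/187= 14.74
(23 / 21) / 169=23 / 3549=0.01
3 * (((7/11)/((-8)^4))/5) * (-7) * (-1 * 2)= 0.00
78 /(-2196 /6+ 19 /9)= -702 /3275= -0.21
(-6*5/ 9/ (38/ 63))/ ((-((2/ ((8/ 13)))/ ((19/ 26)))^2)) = 7980/ 28561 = 0.28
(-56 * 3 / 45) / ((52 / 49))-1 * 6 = -1856 / 195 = -9.52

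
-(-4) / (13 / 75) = 23.08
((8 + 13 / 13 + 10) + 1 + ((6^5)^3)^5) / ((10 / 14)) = 160857686692659385509262775337714067335133797712347248197772 / 5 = 32171537338531877101852560000000000000000000000000000000000.00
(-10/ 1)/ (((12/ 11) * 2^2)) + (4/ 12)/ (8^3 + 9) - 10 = -51229/ 4168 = -12.29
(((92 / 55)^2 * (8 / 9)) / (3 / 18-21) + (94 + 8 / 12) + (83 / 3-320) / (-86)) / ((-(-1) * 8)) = 9555294161 / 780450000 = 12.24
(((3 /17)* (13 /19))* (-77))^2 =9018009 /104329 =86.44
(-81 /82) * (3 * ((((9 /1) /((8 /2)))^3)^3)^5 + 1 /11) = -23329846617498455414680848644757094446759855321 /1116621915435413007959010050048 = -20893237267693486.14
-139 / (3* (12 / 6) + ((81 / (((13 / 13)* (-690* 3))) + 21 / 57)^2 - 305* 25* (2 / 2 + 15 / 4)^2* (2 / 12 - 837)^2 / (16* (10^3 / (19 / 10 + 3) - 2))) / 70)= 4239172712388096000 / 16233851120562236777657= 0.00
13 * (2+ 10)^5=3234816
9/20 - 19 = -371/20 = -18.55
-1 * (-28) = 28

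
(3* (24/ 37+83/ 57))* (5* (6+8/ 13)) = 1908770/ 9139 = 208.86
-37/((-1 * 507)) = 37/507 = 0.07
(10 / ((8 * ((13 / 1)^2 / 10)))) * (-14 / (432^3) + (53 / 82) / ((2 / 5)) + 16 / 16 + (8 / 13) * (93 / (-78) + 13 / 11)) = 200430999384875 / 1038487304245248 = 0.19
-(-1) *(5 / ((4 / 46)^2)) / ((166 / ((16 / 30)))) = 529 / 249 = 2.12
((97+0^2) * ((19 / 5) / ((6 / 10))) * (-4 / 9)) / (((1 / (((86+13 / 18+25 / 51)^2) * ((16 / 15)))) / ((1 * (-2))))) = 42002469467744 / 9480645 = 4430338.81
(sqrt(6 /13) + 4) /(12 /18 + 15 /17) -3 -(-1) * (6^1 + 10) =51 * sqrt(78) /1027 + 1231 /79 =16.02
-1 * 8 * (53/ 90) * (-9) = 212/ 5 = 42.40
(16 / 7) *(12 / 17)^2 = 2304 / 2023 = 1.14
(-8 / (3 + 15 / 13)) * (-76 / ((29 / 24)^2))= 252928 / 2523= 100.25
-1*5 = -5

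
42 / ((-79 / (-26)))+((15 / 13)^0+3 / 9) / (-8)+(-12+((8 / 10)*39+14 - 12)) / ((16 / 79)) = 1121779 / 9480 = 118.33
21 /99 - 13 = -422 /33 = -12.79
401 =401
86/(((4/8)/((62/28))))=2666/7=380.86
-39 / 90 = -13 / 30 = -0.43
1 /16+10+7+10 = 433 /16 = 27.06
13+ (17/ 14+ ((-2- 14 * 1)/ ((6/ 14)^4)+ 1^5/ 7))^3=-105766402.44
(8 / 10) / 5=4 / 25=0.16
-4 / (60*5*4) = -1 / 300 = -0.00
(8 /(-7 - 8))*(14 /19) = -112 /285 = -0.39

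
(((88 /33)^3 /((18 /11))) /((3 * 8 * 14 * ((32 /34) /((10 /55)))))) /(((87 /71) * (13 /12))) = 9656 /1923831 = 0.01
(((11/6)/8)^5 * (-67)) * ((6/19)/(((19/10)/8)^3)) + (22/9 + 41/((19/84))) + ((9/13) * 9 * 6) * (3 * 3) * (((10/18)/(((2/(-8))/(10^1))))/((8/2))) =-29624061795049/17565185664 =-1686.52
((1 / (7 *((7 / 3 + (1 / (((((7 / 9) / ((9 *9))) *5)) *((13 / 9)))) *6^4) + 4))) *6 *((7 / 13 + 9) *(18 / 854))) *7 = 100440 / 1556586593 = 0.00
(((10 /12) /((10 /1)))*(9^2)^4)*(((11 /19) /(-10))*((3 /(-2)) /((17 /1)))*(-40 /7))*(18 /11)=-387420489 /2261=-171349.18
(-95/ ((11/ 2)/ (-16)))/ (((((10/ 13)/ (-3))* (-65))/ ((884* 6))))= 4837248/ 55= 87949.96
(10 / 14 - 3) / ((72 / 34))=-68 / 63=-1.08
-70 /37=-1.89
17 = 17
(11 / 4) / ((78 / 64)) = 88 / 39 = 2.26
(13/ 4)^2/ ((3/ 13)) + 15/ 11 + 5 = 27527/ 528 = 52.13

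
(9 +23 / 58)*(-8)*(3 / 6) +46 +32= 1172 / 29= 40.41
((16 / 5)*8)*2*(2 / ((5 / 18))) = 9216 / 25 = 368.64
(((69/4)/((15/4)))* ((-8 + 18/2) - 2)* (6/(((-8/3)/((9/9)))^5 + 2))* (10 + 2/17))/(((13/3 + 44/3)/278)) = 801730872/26067715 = 30.76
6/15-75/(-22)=419/110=3.81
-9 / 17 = -0.53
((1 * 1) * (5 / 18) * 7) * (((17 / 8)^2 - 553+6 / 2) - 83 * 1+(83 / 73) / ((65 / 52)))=-102621029 / 84096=-1220.28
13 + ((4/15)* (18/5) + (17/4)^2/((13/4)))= 25373/1300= 19.52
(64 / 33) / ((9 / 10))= 640 / 297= 2.15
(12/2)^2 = 36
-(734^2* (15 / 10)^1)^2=-653080561956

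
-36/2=-18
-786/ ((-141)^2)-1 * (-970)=6427928/ 6627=969.96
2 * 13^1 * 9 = 234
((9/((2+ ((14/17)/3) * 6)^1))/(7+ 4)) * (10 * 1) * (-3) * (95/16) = -218025/5456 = -39.96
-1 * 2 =-2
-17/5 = -3.40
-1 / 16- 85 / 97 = -1457 / 1552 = -0.94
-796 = -796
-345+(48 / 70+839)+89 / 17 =297453 / 595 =499.92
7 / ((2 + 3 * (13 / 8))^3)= 3584 / 166375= 0.02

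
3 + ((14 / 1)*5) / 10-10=0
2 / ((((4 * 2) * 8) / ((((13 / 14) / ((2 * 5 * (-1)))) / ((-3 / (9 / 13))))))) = 3 / 4480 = 0.00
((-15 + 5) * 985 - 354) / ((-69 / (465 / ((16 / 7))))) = 2767835 / 92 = 30085.16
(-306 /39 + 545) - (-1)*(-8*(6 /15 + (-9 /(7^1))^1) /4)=245211 /455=538.93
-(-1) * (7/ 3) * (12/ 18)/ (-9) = -14/ 81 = -0.17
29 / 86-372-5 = -32393 / 86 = -376.66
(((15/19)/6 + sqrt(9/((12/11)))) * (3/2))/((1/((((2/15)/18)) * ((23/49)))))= 0.02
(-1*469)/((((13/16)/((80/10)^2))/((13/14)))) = -34304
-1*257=-257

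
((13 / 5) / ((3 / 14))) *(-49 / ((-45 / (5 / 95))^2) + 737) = 98055298432 / 10965375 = 8942.27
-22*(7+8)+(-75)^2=5295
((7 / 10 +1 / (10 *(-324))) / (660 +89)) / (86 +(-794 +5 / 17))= -38539 / 29196349560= -0.00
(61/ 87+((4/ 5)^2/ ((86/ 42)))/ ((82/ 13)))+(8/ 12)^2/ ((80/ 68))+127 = 1473935569/ 11503575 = 128.13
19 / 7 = 2.71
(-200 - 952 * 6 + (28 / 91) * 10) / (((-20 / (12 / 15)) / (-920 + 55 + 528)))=-79652.28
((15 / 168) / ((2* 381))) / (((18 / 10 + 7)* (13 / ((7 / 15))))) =5 / 10460736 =0.00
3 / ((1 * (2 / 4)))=6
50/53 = 0.94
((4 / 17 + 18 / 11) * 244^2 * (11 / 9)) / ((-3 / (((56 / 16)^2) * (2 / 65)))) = -102104240 / 5967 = -17111.49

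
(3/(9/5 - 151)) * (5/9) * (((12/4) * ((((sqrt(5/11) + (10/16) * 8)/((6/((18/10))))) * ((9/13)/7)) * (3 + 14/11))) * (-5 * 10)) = 158625 * sqrt(55)/8214206 + 793125/746746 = 1.21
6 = 6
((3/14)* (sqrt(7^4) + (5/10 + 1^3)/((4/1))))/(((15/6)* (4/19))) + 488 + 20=118295/224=528.10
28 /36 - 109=-108.22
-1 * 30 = -30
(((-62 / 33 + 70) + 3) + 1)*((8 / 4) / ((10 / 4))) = 1904 / 33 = 57.70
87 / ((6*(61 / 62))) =899 / 61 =14.74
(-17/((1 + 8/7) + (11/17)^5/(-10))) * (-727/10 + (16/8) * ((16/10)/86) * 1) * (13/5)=13726045849971/9109601299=1506.77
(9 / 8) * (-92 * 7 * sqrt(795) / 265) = -1449 * sqrt(795) / 530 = -77.09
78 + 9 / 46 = 78.20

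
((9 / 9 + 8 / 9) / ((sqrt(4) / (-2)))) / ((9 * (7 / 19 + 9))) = -323 / 14418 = -0.02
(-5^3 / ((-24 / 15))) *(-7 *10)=-21875 / 4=-5468.75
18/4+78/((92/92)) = 165/2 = 82.50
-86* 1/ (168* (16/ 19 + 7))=-817/ 12516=-0.07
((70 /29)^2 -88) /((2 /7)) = -241878 /841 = -287.61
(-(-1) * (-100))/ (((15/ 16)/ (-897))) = 95680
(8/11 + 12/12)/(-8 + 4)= -19/44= -0.43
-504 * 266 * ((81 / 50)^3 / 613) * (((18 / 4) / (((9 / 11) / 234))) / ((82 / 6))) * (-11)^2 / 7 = -594380255943474 / 392703125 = -1513561.31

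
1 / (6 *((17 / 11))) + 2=215 / 102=2.11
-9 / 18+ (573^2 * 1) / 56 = 328301 / 56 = 5862.52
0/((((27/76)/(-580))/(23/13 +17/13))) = 0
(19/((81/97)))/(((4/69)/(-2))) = -42389/54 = -784.98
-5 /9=-0.56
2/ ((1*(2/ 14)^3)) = 686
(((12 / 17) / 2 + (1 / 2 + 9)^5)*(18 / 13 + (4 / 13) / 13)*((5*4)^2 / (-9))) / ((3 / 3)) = -7366428125 / 1521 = -4843148.01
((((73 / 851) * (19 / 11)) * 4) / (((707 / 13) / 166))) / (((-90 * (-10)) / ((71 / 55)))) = 212513366 / 81900559125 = 0.00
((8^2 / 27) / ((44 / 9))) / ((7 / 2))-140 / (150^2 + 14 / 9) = 3094694 / 23390367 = 0.13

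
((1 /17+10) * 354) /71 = 60534 /1207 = 50.15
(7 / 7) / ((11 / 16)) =16 / 11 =1.45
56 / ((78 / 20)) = 560 / 39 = 14.36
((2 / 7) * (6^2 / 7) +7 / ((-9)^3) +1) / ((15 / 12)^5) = 89974784 / 111628125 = 0.81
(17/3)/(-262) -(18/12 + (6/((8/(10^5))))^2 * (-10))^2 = -4973906249734725000003571/1572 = -3164062499831250000002.27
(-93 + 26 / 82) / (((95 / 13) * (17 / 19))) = -9880 / 697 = -14.18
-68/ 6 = -34/ 3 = -11.33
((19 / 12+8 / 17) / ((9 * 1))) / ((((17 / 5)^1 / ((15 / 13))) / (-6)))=-10475 / 22542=-0.46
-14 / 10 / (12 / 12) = -7 / 5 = -1.40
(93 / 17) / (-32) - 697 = -697.17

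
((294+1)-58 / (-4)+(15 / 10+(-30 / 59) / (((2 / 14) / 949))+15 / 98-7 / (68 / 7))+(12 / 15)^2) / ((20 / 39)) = -587809135563 / 98294000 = -5980.11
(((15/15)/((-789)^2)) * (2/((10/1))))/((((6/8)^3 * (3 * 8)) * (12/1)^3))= 0.00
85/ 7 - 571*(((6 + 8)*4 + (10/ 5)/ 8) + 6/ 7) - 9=-912941/ 28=-32605.04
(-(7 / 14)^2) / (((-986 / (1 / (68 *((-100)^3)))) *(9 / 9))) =-1 / 268192000000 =-0.00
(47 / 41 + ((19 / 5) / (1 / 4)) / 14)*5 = 3203 / 287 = 11.16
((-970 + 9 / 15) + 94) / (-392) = 4377 / 1960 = 2.23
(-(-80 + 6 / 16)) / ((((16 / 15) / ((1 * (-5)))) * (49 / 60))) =-14625 / 32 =-457.03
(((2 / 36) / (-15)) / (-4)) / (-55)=-0.00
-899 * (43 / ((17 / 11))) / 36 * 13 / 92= -5527951 / 56304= -98.18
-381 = -381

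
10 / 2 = 5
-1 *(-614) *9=5526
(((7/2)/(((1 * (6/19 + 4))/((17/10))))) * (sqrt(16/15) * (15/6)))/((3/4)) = 2261 * sqrt(15)/1845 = 4.75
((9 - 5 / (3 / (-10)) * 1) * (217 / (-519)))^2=279190681 / 2424249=115.17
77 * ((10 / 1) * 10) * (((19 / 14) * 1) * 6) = 62700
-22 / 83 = -0.27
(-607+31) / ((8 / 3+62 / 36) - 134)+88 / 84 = 269054 / 48993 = 5.49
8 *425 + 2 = 3402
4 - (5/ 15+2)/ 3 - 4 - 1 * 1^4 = -16/ 9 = -1.78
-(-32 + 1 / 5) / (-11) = -2.89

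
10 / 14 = 5 / 7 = 0.71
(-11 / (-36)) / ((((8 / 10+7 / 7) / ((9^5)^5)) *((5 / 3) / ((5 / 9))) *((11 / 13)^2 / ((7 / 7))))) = 2496394237035454475353335 / 44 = 56736232659896692621666.70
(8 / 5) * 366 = 585.60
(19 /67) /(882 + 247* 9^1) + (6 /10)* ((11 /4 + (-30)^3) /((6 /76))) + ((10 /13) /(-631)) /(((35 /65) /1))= -377074294553983 /1837781190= -205179.10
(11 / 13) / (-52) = -11 / 676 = -0.02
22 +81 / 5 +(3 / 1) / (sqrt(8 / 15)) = 3*sqrt(30) / 4 +191 / 5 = 42.31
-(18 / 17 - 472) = 8006 / 17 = 470.94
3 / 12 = 1 / 4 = 0.25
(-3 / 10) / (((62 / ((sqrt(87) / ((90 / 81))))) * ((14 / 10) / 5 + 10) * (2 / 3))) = -81 * sqrt(87) / 127472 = -0.01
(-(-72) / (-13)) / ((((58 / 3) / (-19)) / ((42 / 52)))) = 21546 / 4901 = 4.40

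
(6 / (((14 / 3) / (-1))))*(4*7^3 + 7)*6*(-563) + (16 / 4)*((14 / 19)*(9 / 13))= 5989196.04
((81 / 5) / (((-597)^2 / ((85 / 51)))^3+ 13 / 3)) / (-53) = -6075 / 194359993226485899322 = -0.00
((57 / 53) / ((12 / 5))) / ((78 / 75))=2375 / 5512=0.43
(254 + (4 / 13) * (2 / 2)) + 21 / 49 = 23181 / 91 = 254.74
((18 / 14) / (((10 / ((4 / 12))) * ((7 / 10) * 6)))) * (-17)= -0.17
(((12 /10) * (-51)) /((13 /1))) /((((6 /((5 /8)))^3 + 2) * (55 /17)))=-13005 /7925203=-0.00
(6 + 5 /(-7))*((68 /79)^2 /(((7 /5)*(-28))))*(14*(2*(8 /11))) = -6843520 /3363899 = -2.03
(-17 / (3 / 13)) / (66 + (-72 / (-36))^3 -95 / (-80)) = -3536 / 3609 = -0.98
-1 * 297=-297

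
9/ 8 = 1.12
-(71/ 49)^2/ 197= -5041/ 472997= -0.01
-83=-83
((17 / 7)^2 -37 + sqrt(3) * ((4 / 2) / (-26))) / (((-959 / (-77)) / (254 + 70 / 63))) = -1832864 / 2877 -25256 * sqrt(3) / 16029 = -639.80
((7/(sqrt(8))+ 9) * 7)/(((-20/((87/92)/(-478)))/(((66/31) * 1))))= 140679 * sqrt(2)/54530240+ 180873/13632560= 0.02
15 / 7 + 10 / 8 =95 / 28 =3.39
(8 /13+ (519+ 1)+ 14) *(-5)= -34750 /13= -2673.08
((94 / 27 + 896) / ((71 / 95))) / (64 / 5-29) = -11535850 / 155277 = -74.29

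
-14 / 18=-7 / 9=-0.78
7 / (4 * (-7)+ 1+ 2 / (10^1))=-35 / 134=-0.26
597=597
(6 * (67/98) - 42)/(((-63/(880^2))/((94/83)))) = 45059238400/85407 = 527582.50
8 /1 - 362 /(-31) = 610 /31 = 19.68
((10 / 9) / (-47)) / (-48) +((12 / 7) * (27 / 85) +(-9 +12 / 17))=-7.75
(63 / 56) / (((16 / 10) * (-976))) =-45 / 62464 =-0.00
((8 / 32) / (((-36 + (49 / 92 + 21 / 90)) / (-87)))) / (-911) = -30015 / 44295553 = -0.00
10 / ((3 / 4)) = 13.33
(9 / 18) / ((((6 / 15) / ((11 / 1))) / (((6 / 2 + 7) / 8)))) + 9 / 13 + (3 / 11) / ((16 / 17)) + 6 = 13825 / 572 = 24.17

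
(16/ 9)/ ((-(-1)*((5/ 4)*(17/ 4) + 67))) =256/ 10413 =0.02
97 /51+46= 47.90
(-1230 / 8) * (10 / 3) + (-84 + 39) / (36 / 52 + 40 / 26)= -30895 / 58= -532.67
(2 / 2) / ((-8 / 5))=-5 / 8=-0.62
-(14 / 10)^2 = -49 / 25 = -1.96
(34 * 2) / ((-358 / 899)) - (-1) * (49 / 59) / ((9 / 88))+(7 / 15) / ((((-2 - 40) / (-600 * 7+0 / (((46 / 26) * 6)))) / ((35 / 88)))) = -301279681 / 2091078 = -144.08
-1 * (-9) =9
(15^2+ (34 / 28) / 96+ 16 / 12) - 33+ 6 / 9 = 260753 / 1344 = 194.01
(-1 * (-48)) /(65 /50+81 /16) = 3840 /509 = 7.54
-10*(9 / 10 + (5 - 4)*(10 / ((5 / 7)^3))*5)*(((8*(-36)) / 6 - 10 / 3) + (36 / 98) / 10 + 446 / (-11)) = 1025451883 / 8085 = 126833.88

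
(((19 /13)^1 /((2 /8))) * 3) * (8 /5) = 1824 /65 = 28.06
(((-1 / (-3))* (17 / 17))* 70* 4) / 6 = 140 / 9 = 15.56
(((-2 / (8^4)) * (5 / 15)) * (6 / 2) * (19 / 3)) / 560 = -19 / 3440640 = -0.00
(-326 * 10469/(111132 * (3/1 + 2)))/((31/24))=-6825788/1435455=-4.76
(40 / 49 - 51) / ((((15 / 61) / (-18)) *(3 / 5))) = 299998 / 49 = 6122.41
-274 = -274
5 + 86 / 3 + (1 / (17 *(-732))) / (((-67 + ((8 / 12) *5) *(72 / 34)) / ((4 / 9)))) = 56502532 / 1678293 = 33.67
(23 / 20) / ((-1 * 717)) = -23 / 14340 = -0.00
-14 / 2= -7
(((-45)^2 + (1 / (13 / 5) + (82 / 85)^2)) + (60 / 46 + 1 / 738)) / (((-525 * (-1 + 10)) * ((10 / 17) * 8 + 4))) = -461800221509 / 9368756865000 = -0.05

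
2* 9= 18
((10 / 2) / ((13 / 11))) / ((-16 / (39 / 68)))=-165 / 1088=-0.15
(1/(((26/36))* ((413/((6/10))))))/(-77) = -54/2067065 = -0.00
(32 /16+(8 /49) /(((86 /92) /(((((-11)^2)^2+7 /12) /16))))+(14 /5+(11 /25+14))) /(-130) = -113188529 /82173000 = -1.38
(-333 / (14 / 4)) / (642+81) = -222 / 1687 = -0.13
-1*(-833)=833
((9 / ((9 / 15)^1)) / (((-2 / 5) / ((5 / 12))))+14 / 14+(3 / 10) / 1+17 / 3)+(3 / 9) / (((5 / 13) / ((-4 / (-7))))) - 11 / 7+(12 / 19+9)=-1643 / 15960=-0.10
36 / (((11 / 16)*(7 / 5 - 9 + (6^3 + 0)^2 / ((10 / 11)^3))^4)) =8789062500 / 2494838102381144870211238091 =0.00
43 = 43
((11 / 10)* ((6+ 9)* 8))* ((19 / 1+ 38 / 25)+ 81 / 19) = 1553904 / 475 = 3271.38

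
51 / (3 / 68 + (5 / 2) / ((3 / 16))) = 10404 / 2729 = 3.81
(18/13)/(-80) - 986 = -512729/520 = -986.02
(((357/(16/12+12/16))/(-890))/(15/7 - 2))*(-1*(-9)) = -134946/11125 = -12.13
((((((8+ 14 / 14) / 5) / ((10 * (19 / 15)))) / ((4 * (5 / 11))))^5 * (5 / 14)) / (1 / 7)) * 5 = 2310905821257 / 63388134400000000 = 0.00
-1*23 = -23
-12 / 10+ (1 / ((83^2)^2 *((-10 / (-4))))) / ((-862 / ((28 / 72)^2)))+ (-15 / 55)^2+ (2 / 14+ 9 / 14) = -9539954845075201 / 28066487508661140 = -0.34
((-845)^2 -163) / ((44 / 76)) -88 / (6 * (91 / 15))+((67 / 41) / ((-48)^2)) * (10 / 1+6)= 7287100497179 / 5909904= 1233031.96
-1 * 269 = -269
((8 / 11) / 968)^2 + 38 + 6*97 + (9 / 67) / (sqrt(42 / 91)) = 3*sqrt(78) / 134 + 1098367821 / 1771561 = 620.20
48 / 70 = 24 / 35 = 0.69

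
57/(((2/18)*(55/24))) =223.85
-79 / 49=-1.61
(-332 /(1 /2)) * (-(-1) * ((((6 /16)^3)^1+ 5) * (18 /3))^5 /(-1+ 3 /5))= 42510545572.86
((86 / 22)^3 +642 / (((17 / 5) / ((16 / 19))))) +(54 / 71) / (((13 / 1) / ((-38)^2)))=120322666171 / 396809699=303.23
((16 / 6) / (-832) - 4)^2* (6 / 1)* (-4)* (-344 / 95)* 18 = 402480258 / 16055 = 25068.84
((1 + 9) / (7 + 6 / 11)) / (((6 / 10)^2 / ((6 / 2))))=2750 / 249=11.04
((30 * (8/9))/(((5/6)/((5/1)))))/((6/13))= 1040/3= 346.67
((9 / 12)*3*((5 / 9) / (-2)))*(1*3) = -15 / 8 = -1.88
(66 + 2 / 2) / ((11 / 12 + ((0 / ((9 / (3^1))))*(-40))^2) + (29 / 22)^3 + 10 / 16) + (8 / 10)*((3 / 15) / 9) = 241022728 / 13771575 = 17.50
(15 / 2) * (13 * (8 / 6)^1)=130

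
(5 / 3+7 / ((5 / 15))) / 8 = 17 / 6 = 2.83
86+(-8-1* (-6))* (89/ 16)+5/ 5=607/ 8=75.88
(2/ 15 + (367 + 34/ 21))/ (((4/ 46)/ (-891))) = -264489489/ 70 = -3778421.27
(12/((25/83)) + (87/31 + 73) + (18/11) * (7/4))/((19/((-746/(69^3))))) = -753682681/53210245275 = -0.01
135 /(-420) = -9 /28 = -0.32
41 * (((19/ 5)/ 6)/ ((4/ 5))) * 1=779/ 24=32.46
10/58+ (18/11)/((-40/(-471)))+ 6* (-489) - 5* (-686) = 3288511/6380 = 515.44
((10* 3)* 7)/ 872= 105/ 436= 0.24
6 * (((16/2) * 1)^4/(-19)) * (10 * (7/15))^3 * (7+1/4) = -162971648/171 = -953050.57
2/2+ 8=9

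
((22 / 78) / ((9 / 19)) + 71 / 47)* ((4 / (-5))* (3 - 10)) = 972832 / 82485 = 11.79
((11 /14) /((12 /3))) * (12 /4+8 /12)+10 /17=3737 /2856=1.31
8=8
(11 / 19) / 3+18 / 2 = 524 / 57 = 9.19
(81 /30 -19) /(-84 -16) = 163 /1000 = 0.16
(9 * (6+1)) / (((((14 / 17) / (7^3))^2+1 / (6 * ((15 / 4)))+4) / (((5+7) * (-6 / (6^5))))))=-72858345 / 505151912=-0.14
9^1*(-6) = -54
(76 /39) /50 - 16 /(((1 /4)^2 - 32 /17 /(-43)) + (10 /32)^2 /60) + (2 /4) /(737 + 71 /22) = -114068255794079 /769476753825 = -148.24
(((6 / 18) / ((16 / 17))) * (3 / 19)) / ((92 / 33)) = 561 / 27968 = 0.02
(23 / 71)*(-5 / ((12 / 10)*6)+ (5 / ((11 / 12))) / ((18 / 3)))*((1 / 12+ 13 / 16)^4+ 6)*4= 68951475635 / 37312856064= 1.85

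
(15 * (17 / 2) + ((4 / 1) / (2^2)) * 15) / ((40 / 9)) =513 / 16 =32.06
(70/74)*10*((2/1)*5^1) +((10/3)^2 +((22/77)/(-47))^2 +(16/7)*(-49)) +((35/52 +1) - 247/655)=-5.00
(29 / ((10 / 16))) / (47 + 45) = 58 / 115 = 0.50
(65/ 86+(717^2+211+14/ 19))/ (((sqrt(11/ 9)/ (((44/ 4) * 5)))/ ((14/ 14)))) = 12605529585 * sqrt(11)/ 1634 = 25586176.20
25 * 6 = 150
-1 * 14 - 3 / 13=-185 / 13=-14.23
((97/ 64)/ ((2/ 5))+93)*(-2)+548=22683/ 64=354.42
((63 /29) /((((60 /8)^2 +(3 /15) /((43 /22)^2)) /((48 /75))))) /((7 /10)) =2130048 /60379769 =0.04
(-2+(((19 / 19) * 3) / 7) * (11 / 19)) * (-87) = 20271 / 133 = 152.41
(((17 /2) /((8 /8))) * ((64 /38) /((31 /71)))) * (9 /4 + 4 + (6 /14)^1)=902836 /4123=218.98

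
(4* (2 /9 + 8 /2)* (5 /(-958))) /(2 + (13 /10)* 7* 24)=-0.00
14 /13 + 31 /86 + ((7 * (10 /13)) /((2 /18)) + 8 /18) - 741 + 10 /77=-535002179 /774774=-690.53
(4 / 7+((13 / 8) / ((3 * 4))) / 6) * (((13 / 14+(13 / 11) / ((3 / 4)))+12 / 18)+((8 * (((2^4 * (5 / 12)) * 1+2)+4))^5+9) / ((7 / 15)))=684015780825472175 / 50295168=13600029744.91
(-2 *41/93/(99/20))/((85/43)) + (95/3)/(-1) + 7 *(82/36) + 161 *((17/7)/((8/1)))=41399485/1252152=33.06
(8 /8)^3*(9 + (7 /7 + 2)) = 12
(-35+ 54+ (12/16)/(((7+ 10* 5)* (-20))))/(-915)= -28879/1390800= -0.02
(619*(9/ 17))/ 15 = 1857/ 85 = 21.85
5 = 5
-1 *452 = -452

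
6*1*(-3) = -18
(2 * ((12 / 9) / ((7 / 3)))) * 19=152 / 7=21.71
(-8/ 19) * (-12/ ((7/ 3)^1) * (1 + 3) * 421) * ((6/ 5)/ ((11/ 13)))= 37829376/ 7315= 5171.48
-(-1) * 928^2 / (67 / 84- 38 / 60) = 120565760 / 23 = 5241989.57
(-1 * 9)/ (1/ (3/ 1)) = -27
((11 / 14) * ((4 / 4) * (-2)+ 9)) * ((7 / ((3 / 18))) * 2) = 462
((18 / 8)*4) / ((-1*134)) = -9 / 134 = -0.07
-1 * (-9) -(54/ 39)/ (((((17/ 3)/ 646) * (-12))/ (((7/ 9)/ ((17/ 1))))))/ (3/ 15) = 12.01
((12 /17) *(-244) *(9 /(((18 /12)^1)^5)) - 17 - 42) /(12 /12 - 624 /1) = 40259 /95319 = 0.42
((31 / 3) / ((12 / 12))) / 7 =31 / 21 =1.48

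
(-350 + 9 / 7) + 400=359 / 7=51.29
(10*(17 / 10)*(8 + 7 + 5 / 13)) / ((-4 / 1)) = -65.38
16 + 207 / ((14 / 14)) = 223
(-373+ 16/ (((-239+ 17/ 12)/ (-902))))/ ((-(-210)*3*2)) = -0.25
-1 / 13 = -0.08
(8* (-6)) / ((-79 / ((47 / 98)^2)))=26508 / 189679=0.14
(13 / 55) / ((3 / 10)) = 26 / 33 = 0.79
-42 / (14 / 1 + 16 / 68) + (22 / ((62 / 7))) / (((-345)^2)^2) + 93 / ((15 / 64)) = 20929258333450442 / 53140231794375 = 393.85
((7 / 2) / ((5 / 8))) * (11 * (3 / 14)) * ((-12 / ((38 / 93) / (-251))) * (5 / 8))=2310957 / 38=60814.66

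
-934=-934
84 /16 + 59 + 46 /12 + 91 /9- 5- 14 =2131 /36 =59.19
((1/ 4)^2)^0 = 1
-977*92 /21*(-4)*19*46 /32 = 9819827 /21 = 467610.81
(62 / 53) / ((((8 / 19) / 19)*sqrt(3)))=30.48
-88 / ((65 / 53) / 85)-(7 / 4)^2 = -1269245 / 208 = -6102.14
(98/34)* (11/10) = 539/170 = 3.17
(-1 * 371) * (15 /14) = -397.50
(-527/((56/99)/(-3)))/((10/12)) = 469557/140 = 3353.98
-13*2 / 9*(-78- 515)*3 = 15418 / 3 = 5139.33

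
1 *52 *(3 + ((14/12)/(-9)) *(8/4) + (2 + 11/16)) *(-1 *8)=-60970/27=-2258.15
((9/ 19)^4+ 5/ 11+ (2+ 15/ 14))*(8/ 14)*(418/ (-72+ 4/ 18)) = -75996738/ 6385729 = -11.90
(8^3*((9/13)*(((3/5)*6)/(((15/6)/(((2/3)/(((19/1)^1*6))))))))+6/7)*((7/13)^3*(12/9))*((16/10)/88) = 10850168/746156125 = 0.01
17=17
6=6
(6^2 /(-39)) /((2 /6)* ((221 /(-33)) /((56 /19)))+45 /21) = -66528 /99853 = -0.67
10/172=5/86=0.06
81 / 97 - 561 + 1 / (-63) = -3423265 / 6111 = -560.18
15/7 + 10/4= 65/14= 4.64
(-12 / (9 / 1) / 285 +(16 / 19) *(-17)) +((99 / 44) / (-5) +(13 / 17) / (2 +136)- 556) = -570.76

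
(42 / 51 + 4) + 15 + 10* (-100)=-16663 / 17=-980.18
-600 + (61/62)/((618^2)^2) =-5426213034067139/9043688390112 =-600.00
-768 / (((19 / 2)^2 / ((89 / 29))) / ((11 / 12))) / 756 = -62656 / 1978641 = -0.03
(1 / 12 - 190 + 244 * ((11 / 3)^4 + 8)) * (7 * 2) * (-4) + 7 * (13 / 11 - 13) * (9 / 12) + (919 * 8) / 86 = -196811076227 / 76626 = -2568463.40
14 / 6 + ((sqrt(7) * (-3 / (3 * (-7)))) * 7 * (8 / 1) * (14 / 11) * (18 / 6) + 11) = 94.15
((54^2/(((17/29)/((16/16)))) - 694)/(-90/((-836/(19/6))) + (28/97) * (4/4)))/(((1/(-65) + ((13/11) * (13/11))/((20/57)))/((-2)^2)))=7816307168384/1139645371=6858.54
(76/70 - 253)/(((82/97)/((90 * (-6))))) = 46183446/287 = 160917.93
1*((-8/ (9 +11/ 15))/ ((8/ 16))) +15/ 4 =615/ 292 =2.11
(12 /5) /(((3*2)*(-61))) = -2 /305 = -0.01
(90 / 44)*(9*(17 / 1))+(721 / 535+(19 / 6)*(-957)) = -15984824 / 5885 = -2716.20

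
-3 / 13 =-0.23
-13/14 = -0.93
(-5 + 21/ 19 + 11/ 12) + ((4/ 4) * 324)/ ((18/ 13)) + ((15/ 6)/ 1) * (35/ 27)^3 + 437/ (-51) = 5795570719/ 25430436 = 227.90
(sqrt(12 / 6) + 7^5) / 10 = sqrt(2) / 10 + 16807 / 10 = 1680.84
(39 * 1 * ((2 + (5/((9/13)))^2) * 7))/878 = 399217/23706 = 16.84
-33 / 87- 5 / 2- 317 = -18553 / 58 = -319.88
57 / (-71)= -57 / 71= -0.80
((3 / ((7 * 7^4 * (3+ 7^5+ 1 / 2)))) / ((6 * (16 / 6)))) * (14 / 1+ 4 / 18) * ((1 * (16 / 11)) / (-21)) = -256 / 391592225871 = -0.00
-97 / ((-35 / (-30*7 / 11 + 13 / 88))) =-161699 / 3080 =-52.50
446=446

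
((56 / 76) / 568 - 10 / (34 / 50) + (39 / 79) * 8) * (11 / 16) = -857353365 / 115949248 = -7.39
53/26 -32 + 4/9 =-6907/234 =-29.52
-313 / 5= -62.60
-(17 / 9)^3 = -6.74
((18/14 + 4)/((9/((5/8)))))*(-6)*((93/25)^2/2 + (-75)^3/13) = 928931361/13000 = 71456.26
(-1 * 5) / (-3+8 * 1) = -1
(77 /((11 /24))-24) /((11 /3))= 432 /11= 39.27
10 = 10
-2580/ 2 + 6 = -1284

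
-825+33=-792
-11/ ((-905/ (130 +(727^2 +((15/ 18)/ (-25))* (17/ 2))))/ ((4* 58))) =20237055674/ 13575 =1490759.17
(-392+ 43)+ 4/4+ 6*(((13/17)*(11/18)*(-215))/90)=-325613/918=-354.70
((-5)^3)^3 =-1953125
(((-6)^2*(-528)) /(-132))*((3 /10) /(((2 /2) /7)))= 1512 /5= 302.40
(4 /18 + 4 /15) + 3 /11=377 /495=0.76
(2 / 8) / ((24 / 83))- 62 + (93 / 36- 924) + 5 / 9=-282815 / 288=-982.00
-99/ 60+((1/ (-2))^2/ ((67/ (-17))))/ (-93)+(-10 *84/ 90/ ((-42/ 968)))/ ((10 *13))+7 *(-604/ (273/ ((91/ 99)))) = -1141170607/ 80192970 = -14.23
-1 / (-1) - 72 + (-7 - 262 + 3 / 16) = -5437 / 16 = -339.81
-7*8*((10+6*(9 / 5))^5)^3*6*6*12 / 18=-2420468071401294679668710185107456 / 30517578125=-79313897763677624063384.29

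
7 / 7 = 1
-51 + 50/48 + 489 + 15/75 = 52709/120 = 439.24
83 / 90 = 0.92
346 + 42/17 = 5924/17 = 348.47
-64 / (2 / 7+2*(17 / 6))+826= 101906 / 125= 815.25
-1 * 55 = -55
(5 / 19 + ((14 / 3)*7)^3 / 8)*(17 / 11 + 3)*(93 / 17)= 203821900 / 1881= 108358.27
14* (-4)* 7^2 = -2744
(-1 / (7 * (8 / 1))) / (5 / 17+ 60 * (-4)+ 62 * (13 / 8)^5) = -34816 / 902346277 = -0.00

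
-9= -9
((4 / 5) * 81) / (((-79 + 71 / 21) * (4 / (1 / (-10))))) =1701 / 79400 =0.02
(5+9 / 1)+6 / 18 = 43 / 3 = 14.33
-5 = -5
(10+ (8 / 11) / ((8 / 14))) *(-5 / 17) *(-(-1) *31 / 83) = -19220 / 15521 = -1.24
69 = 69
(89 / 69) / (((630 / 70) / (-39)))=-1157 / 207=-5.59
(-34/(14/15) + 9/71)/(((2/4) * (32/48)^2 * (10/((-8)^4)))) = -166275072/2485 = -66911.50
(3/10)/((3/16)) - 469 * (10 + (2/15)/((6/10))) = -215668/45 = -4792.62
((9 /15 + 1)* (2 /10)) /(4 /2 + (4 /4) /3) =24 /175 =0.14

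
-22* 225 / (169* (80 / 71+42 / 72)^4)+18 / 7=-4549617665305758 / 5331175158255583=-0.85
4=4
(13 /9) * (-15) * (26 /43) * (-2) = 3380 /129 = 26.20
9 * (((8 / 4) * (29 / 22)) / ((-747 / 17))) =-493 / 913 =-0.54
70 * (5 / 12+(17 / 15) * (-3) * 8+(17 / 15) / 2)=-1835.17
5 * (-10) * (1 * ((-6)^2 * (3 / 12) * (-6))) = 2700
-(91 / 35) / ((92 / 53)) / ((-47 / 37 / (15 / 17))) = 76479 / 73508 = 1.04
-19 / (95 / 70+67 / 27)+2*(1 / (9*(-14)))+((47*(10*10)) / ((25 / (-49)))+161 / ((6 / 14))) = -808209656 / 91413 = -8841.30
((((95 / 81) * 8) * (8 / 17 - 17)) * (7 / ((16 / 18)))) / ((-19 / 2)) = 19670 / 153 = 128.56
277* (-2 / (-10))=277 / 5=55.40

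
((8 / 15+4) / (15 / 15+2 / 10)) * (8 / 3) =272 / 27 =10.07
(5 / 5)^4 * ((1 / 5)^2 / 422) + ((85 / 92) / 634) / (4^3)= 2314871 / 19691532800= 0.00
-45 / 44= -1.02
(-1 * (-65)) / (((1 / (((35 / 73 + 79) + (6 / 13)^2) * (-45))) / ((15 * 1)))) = -3318185250 / 949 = -3496507.11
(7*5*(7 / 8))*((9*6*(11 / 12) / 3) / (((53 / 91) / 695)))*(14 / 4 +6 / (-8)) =5624694075 / 3392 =1658223.49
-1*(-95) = 95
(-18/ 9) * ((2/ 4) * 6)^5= -486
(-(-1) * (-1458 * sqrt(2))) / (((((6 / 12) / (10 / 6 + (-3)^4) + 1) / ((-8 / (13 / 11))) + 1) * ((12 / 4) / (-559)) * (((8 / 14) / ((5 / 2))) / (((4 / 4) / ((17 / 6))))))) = 34585911360 * sqrt(2) / 70193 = 696819.70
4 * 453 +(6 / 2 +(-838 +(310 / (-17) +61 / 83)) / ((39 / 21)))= 24842768 / 18343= 1354.35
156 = 156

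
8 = 8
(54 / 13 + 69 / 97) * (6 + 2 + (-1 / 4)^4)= 12570615 / 322816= 38.94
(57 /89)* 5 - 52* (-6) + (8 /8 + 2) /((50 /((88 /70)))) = 24552249 /77875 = 315.28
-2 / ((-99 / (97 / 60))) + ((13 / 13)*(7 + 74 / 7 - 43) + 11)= -299291 / 20790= -14.40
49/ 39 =1.26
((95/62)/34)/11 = 95/23188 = 0.00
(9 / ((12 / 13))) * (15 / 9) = 65 / 4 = 16.25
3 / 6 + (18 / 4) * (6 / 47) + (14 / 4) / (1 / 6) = 2075 / 94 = 22.07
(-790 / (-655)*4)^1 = 4.82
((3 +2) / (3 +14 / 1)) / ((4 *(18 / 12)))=5 / 102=0.05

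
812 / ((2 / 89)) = 36134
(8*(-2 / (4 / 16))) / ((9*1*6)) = -32 / 27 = -1.19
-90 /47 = -1.91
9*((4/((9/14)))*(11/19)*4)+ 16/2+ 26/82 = 107503/779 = 138.00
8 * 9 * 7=504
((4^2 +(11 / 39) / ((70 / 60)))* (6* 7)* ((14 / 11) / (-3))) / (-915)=41384 / 130845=0.32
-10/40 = -1/4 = -0.25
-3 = -3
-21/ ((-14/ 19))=57/ 2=28.50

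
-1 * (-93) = 93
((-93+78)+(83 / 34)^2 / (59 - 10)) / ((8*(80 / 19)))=-16012649 / 36252160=-0.44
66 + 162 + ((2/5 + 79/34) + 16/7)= 277281/1190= 233.01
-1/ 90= -0.01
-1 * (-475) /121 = 475 /121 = 3.93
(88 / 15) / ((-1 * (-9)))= 88 / 135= 0.65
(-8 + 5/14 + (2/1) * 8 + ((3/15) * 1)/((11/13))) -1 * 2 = 5077/770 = 6.59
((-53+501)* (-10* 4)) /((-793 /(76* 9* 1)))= 12257280 /793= 15456.85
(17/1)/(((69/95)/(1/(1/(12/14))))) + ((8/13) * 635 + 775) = 2481945/2093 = 1185.83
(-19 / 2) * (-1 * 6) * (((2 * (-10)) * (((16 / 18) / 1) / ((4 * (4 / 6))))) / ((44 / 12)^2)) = -3420 / 121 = -28.26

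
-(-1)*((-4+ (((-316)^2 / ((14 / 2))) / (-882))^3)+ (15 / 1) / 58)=-7225108737303767 / 1706231211174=-4234.54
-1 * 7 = -7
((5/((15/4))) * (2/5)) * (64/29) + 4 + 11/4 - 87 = -137587/1740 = -79.07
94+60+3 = 157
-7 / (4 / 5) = -35 / 4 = -8.75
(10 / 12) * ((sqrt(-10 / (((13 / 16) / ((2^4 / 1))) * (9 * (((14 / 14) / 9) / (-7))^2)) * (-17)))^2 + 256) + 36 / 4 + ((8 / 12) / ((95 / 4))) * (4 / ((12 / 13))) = 13677000587 / 11115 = 1230499.38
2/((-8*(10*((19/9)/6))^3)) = -0.01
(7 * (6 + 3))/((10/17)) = 1071/10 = 107.10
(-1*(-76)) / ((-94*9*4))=-19 / 846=-0.02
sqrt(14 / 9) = sqrt(14) / 3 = 1.25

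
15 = 15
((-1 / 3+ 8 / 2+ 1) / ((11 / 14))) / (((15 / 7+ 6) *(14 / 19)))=98 / 99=0.99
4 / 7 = 0.57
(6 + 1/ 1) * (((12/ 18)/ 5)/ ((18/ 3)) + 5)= 1582/ 45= 35.16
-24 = -24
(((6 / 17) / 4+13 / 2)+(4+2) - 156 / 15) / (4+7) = 186 / 935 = 0.20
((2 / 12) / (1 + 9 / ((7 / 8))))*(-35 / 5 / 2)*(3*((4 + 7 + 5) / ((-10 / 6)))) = 588 / 395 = 1.49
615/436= 1.41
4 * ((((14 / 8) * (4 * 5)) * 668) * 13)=1215760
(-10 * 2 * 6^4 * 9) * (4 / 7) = -933120 / 7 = -133302.86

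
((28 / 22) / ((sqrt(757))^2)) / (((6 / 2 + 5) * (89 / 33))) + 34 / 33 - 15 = -124235119 / 8893236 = -13.97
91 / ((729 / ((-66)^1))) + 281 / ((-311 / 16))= -1715150 / 75573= -22.70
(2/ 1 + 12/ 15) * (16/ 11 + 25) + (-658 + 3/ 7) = -224647/ 385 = -583.50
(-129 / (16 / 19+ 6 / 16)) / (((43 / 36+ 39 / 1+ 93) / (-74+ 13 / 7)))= 71294688 / 1241905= 57.41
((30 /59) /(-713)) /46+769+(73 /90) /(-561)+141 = 44454470644057 /48851145090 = 910.00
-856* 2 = -1712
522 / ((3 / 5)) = 870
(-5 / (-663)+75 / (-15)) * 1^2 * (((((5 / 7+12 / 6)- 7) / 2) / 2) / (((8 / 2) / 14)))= 8275 / 442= 18.72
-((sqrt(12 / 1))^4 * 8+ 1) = -1153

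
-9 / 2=-4.50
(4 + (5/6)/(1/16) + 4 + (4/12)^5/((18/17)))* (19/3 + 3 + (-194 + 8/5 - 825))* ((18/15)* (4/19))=-5644911236/1038825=-5433.94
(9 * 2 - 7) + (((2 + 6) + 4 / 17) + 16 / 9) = 3215 / 153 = 21.01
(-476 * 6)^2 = 8156736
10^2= 100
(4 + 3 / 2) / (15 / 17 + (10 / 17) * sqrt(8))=-561 / 230 + 374 * sqrt(2) / 115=2.16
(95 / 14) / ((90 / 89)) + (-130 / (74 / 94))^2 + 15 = 27291.32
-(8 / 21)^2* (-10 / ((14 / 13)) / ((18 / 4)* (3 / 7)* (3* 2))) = 4160 / 35721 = 0.12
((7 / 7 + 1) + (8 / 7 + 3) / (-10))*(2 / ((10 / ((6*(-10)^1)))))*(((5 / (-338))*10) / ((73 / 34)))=113220 / 86359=1.31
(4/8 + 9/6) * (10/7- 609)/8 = -4253/28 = -151.89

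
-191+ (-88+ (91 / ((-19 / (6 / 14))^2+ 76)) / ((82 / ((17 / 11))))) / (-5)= -2873664921 / 16572446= -173.40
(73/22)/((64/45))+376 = 532693/1408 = 378.33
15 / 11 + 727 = 8012 / 11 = 728.36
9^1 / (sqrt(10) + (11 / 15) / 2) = -2970 / 8879 + 8100 *sqrt(10) / 8879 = 2.55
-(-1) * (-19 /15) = -1.27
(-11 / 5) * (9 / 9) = -11 / 5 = -2.20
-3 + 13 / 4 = 1 / 4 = 0.25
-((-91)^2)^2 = -68574961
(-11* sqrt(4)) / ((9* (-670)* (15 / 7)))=77 / 45225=0.00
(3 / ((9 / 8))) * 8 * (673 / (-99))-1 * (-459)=93251 / 297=313.98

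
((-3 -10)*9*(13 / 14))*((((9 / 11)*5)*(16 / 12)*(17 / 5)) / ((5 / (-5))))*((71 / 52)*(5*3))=6354855 / 154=41265.29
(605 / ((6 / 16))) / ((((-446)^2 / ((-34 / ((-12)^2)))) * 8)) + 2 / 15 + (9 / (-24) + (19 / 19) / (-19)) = -1202230799 / 4081756320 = -0.29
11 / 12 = 0.92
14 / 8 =7 / 4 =1.75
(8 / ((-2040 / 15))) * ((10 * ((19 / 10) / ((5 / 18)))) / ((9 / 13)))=-494 / 85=-5.81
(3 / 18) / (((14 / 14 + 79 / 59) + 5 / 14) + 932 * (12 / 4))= 413 / 6935169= 0.00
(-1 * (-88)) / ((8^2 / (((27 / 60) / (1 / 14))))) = 693 / 80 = 8.66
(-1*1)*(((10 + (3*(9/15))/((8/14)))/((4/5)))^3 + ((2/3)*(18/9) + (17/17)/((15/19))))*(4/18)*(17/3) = -1547178211/276480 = -5595.99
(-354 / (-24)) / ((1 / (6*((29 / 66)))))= 1711 / 44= 38.89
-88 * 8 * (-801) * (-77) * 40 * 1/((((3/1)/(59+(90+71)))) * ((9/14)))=-594379878400/3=-198126626133.33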